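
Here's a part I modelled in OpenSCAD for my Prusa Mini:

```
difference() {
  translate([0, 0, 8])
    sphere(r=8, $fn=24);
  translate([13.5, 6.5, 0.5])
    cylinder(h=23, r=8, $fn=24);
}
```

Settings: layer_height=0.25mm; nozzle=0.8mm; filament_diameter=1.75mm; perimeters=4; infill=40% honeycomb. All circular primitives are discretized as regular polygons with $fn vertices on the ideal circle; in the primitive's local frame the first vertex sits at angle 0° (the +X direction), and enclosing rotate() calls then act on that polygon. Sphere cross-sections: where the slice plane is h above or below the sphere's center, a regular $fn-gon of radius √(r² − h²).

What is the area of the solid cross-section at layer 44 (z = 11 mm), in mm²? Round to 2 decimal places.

At z = 11 mm: the r=8 sphere contributes a regular 24-gon of circumradius √(8²−3²) = 7.416 (area = (24/2)·7.416²·sin(360°/24) = 170.82 mm²); the cylinder at (13.5, 6.5): section is a regular 24-gon, circumradius r=8 (area = (24/2)·8.000²·sin(360°/24) = 198.77 mm²); After the difference (first − rest): starting from the r=8 sphere (170.82 mm²), the r=8 cylinder at (13.5, 6.5) partially overlaps it — only the 0.75 mm² overlap (of its 198.77 mm²) is removed, clipping the outline — area = 170.07 mm². Overall, the cross-section is a single solid region. Net area = 170.07 mm².

170.07 mm²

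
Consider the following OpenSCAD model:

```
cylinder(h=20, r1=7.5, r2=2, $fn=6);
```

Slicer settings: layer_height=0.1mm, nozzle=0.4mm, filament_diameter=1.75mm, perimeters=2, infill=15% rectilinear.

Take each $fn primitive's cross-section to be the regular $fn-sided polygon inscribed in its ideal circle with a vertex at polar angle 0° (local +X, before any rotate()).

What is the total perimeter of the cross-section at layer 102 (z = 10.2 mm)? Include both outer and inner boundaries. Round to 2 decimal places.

28.17 mm

At z = 10.2 mm: the cone: at t=0.510 of its height the radius interpolates to r₁+(r₂−r₁)t = 4.695, giving a regular 6-gon of that circumradius (perimeter = 2·6·4.695·sin(180°/6) = 28.17 mm). Overall, the cross-section is a single solid region. Total boundary length (outer) = 28.17 mm.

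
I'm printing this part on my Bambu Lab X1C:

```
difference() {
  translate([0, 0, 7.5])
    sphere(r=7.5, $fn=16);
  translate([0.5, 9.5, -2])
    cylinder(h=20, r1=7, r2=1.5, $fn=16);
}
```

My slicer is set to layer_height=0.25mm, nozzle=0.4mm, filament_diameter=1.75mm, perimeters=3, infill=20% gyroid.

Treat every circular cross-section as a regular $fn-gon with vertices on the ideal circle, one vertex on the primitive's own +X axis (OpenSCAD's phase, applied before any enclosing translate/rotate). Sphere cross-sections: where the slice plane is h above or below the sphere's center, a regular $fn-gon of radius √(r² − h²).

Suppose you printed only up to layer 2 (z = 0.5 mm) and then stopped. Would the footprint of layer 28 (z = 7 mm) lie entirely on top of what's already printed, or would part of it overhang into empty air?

part overhangs

Compare the two slices. At z = 0.5: the r=7.5 sphere contributes a regular 16-gon of circumradius √(7.5²−7²) = 2.693 (area = (16/2)·2.693²·sin(360°/16) = 22.20 mm²); the cone at (0.5, 9.5): at t=0.125 of its height the radius interpolates to r₁+(r₂−r₁)t = 6.312, giving a regular 16-gon of that circumradius (area = (16/2)·6.312²·sin(360°/16) = 121.99 mm²); Subtracting the remaining from the first: starting from the r=7.5 sphere (22.20 mm²), the cone at (0.5, 9.5) misses the remaining region (no effect) — area = 22.20 mm². At z = 7: the sphere: section is a regular 16-gon, circumradius = √(r²−h²) = √(7.5²−0.5²) = 7.483 (area = (16/2)·7.483²·sin(360°/16) = 171.44 mm²); the cone at (0.5, 9.5) (r1=7→r2=1.5) has section circumradius 4.525 here — a regular 16-gon (area = (16/2)·4.525²·sin(360°/16) = 62.69 mm²); After the difference (first − rest): starting from the r=7.5 sphere (171.44 mm²), the cone at (0.5, 9.5) partially overlaps it — only the 10.87 mm² overlap (of its 62.69 mm²) is removed, clipping the outline — area = 160.57 mm². Checking containment: at z = 7 the cross-section extends beyond the z = 0.5 cross-section by about 138.38 mm².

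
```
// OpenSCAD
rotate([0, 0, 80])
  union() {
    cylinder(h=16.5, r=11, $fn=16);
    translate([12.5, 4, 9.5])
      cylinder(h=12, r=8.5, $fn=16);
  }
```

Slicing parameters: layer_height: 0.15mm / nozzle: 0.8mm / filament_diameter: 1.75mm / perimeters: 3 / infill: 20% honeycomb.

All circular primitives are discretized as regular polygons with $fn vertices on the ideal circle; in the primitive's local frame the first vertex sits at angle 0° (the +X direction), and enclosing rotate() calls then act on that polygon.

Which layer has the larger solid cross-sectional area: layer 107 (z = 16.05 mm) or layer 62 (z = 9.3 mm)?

Layer 107 (z = 16.05): the cylinder: section is a regular 16-gon, circumradius r=11 (area = (16/2)·11.000²·sin(360°/16) = 370.44 mm²); the r=8.5 cylinder at (12.5, 4) contributes a regular 16-gon of circumradius 8.5 (area = (16/2)·8.500²·sin(360°/16) = 221.19 mm²); Taking the union: the regions partially overlap — summed areas 591.63 mm² minus the doubly-counted overlap 58.83 mm² gives 532.80 mm² — area = 532.80 mm²; (whole slice rotated 80° about Z — lengths, areas and connectivity unchanged). So its area = 532.80 mm². Layer 62 (z = 9.3): the cylinder: section is a regular 16-gon, circumradius r=11 (area = (16/2)·11.000²·sin(360°/16) = 370.44 mm²); the cylinder at (12.5, 4) does not reach this height (z outside [9.5, 21.5]); Taking the union: only the r=11 cylinder is present, so the union is just that shape — area = 370.44 mm²; (whole slice rotated 80° about Z — lengths, areas and connectivity unchanged). So its area = 370.44 mm². Layer 107 is larger (532.80 vs 370.44 mm²).

layer 107 (z = 16.05 mm)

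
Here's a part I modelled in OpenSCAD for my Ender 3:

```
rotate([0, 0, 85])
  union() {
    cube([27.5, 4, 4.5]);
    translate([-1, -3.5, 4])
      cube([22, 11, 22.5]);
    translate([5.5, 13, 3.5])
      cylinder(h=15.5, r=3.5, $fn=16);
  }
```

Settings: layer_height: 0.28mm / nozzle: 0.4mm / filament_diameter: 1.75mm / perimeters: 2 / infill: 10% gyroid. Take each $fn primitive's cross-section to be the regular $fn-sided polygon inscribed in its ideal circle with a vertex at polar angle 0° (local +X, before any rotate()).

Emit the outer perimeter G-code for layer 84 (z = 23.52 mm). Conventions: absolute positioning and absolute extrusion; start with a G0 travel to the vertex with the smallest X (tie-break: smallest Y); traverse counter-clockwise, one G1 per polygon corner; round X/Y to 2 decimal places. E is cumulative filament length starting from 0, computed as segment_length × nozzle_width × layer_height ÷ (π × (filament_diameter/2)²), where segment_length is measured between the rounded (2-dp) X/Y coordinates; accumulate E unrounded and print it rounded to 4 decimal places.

At z = 23.52 mm: the cube does not reach this height (z outside [0, 4.5]); the cube at (-1, -3.5) (footprint 22×11) is included at this height; the cylinder at (5.5, 13) does not reach this height (z outside [3.5, 19]); Merging all regions: only the 22×11 cube at (-1, -3.5) is present, so the union is just that shape — 1 connected region; (whole slice rotated 85° about Z — lengths, areas and connectivity unchanged). The outline is a single polygon with 4 vertices. Extrusion per mm of travel: 0.4 × 0.28 / (π × 0.875²) = 0.046564. Accumulating E over each segment gives final E = 3.0733.

G0 X-7.56 Y-0.34 Z23.52
G1 X3.40 Y-1.30 E0.5123
G1 X5.32 Y20.62 E1.5369
G1 X-5.64 Y21.57 E2.0491
G1 X-7.56 Y-0.34 E3.0733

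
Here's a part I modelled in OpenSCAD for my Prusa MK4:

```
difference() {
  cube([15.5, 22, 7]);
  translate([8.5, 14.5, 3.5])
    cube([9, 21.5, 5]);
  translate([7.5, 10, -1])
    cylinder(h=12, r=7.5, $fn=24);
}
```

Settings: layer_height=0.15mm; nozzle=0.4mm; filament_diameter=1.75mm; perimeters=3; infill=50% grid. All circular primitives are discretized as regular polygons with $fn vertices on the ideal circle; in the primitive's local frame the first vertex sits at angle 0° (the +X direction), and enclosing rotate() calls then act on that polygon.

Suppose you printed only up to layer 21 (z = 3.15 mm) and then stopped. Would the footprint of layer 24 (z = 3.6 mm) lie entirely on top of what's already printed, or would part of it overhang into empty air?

Compare the two slices. At z = 3.15: the cube (footprint 15.5×22) is included at this height (area 341.00 mm²); the cube at (8.5, 14.5) does not reach this height (z outside [3.5, 8.5]); the r=7.5 cylinder at (7.5, 10) gives a regular 24-gon of circumradius 7.5 (constant along its height) (area = (24/2)·7.500²·sin(360°/24) = 174.70 mm²); Subtracting the remaining from the first: starting from the 15.5×22 cube (341.00 mm²), the r=7.5 cylinder at (7.5, 10) lies inside it touching the edge (removes its full 174.70 mm²) — area = 166.30 mm². At z = 3.6: the 15.5×22 cube contributes its full rectangle (area 341.00 mm²); the cube at (8.5, 14.5) (footprint 9×21.5) is included at this height (area 193.50 mm²); the r=7.5 cylinder at (7.5, 10) contributes a regular 24-gon of circumradius 7.5 (area = (24/2)·7.500²·sin(360°/24) = 174.70 mm²); Subtracting the remaining from the first: starting from the 15.5×22 cube (341.00 mm²), the 9×21.5 cube at (8.5, 14.5) partially overlaps it — only the 52.50 mm² overlap (of its 193.50 mm²) is removed, clipping the outline; the r=7.5 cylinder at (7.5, 10) partially overlaps it — only the 165.35 mm² overlap (of its 174.70 mm²) is removed, clipping the outline — area = 123.15 mm². Checking containment: the cross-section at z = 3.6 is a subset of the cross-section at z = 3.15.

entirely on top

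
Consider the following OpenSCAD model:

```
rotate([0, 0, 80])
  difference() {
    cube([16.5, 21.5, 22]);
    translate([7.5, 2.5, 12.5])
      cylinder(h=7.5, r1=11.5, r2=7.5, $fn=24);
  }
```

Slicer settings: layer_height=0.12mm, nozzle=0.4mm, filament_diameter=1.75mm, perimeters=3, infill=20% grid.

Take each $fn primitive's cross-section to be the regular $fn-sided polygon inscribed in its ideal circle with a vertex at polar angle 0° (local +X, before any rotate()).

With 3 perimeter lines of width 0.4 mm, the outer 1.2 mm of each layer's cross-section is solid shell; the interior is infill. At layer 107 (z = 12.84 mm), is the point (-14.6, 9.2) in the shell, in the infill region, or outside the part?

At z = 12.84 mm: the cube is present — its section is the full 16.5×21.5 rectangle; the cone at (7.5, 2.5): at t=0.045 of its height the radius interpolates to r₁+(r₂−r₁)t = 11.319, giving a regular 24-gon of that circumradius; After the difference (first − rest): starting from the 16.5×21.5 cube, the cone at (7.5, 2.5) partially overlaps it — only the 207.98 mm² overlap (of its 397.89 mm²) is removed, clipping the outline — 1 connected region; (rotated 80° about Z; rotation is an isometry so areas/perimeters/island counts are preserved). Overall, the cross-section is a single solid region. Undo the 80° rotation: the query point maps to (6.525, 15.976) in the un-rotated model frame. The nearest boundary edge runs (7.50, 13.82)→(4.57, 13.43); distance from the point to it = 2.27 mm. The point is inside the cross-section and 2.27 mm from the nearest boundary — more than the 1.2 mm shell width (3 × 0.4), so it's in the infill interior.

infill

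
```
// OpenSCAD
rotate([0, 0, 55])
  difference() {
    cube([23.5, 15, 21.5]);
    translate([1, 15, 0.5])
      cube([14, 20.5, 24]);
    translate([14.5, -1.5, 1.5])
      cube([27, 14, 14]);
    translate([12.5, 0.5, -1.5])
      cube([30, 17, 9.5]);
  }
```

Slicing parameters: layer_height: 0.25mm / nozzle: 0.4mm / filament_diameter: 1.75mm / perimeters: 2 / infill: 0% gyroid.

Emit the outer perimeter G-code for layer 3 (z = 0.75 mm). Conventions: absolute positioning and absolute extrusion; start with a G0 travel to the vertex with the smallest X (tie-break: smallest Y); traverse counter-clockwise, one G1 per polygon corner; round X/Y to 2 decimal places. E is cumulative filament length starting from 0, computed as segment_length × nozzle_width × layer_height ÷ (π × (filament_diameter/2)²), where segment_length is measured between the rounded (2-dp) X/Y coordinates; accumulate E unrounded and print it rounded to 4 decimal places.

At z = 0.75 mm: the cube (footprint 23.5×15) is included at this height; the 14×20.5 cube at (1, 15) contributes its full rectangle; the cube at (14.5, -1.5) does not reach this height (z outside [1.5, 15.5]); the cube at (12.5, 0.5) is present — its section is the full 30×17 rectangle; Subtracting the remaining from the first: starting from the 23.5×15 cube, the 14×20.5 cube at (1, 15) misses the remaining region (no effect); the 30×17 cube at (12.5, 0.5) partially overlaps it — only the 159.50 mm² overlap (of its 510.00 mm²) is removed, clipping the outline — 1 connected region; (rotated 55° about Z; rotation is an isometry so areas/perimeters/island counts are preserved). The outline is a single polygon with 6 vertices. Extrusion per mm of travel: 0.4 × 0.25 / (π × 0.875²) = 0.041575. Accumulating E over each segment gives final E = 3.2013.

G0 X-12.29 Y8.60 Z0.75
G1 X0.00 Y0.00 E0.6236
G1 X13.48 Y19.25 E1.6007
G1 X13.07 Y19.54 E1.6215
G1 X6.76 Y10.53 E2.0789
G1 X-5.12 Y18.84 E2.6816
G1 X-12.29 Y8.60 E3.2013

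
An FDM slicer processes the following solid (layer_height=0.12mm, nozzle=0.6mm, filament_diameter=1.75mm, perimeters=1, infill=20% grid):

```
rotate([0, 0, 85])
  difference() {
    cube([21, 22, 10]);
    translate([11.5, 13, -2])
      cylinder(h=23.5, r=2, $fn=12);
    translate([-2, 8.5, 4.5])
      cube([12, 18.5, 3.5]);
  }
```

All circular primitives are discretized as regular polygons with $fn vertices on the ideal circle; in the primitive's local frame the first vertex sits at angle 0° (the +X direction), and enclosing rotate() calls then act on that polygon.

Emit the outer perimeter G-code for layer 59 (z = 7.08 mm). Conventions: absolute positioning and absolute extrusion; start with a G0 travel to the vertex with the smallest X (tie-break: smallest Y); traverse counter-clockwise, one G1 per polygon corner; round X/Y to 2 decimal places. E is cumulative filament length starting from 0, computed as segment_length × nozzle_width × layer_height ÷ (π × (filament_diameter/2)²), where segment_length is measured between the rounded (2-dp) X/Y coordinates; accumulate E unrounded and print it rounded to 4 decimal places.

At z = 7.08 mm: the 21×22 cube contributes its full rectangle; the r=2 cylinder at (11.5, 13) contributes a regular 12-gon of circumradius 2; the cube at (-2, 8.5) is present — its section is the full 12×18.5 rectangle; Taking the first minus the rest: starting from the 21×22 cube, the r=2 cylinder at (11.5, 13) lies wholly inside it (removes its full 12.00 mm² and its 12.42 mm outline becomes a hole wall); the 12×18.5 cube at (-2, 8.5) partially overlaps it — only the 134.21 mm² overlap (of its 222.00 mm²) is removed, clipping the outline — 1 connected region; (rotated 85° about Z; rotation is an isometry so areas/perimeters/island counts are preserved). The outline is a single polygon with 17 vertices. Extrusion per mm of travel: 0.6 × 0.12 / (π × 0.875²) = 0.029934. Accumulating E over each segment gives final E = 2.7904.

G0 X-21.04 Y11.88 Z7.08
G1 X-13.31 Y11.20 E0.2323
G1 X-13.76 Y11.74 E0.2533
G1 X-13.94 Y12.76 E0.2843
G1 X-13.59 Y13.74 E0.3155
G1 X-12.79 Y14.40 E0.3465
G1 X-11.77 Y14.58 E0.3775
G1 X-10.80 Y14.23 E0.4084
G1 X-10.14 Y13.43 E0.4394
G1 X-9.96 Y12.41 E0.4704
G1 X-10.31 Y11.44 E0.5013
G1 X-10.85 Y10.99 E0.5224
G1 X-7.60 Y10.70 E0.6200
G1 X-8.47 Y0.74 E0.9193
G1 X0.00 Y0.00 E1.1738
G1 X1.83 Y20.92 E1.8024
G1 X-20.09 Y22.84 E2.4611
G1 X-21.04 Y11.88 E2.7904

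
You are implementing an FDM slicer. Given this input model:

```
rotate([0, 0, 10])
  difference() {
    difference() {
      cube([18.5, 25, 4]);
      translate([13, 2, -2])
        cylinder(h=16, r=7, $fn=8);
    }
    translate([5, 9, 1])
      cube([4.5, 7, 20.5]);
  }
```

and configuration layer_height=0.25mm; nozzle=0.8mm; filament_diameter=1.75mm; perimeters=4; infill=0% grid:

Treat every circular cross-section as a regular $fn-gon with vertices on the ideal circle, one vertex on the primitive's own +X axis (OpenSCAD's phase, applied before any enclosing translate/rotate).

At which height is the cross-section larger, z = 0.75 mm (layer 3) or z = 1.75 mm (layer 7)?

Layer 3 (z = 0.75): the 18.5×25 cube contributes its full rectangle (area 462.50 mm²); the cylinder at (13, 2): section is a regular 8-gon, circumradius r=7 (area = (8/2)·7.000²·sin(360°/8) = 138.59 mm²); After the difference (first − rest): starting from the 18.5×25 cube (462.50 mm²), the r=7 cylinder at (13, 2) partially overlaps it — only the 90.75 mm² overlap (of its 138.59 mm²) is removed, clipping the outline — area = 371.75 mm²; the cube at (5, 9) is absent (z outside [1, 21.5]); Subtracting the remaining from the first: none of the subtracted shapes is present at this height, so that combined region is unchanged — area = 371.75 mm²; (whole slice rotated 10° about Z — lengths, areas and connectivity unchanged). So its area = 371.75 mm². Layer 7 (z = 1.75): the 18.5×25 cube contributes its full rectangle (area 462.50 mm²); the cylinder at (13, 2): section is a regular 8-gon, circumradius r=7 (area = (8/2)·7.000²·sin(360°/8) = 138.59 mm²); Taking the first minus the rest: starting from the 18.5×25 cube (462.50 mm²), the r=7 cylinder at (13, 2) partially overlaps it — only the 90.75 mm² overlap (of its 138.59 mm²) is removed, clipping the outline — area = 371.75 mm²; the cube at (5, 9) (footprint 4.5×7) is included at this height (area 31.50 mm²); After the difference (first − rest): starting from the result so far (371.75 mm²), the 4.5×7 cube at (5, 9) lies wholly inside it (removes its full 31.50 mm² and its 23.00 mm outline becomes a hole wall) — area = 340.25 mm²; (whole slice rotated 10° about Z — lengths, areas and connectivity unchanged). So its area = 340.25 mm². Layer 3 is larger (371.75 vs 340.25 mm²).

layer 3 (z = 0.75 mm)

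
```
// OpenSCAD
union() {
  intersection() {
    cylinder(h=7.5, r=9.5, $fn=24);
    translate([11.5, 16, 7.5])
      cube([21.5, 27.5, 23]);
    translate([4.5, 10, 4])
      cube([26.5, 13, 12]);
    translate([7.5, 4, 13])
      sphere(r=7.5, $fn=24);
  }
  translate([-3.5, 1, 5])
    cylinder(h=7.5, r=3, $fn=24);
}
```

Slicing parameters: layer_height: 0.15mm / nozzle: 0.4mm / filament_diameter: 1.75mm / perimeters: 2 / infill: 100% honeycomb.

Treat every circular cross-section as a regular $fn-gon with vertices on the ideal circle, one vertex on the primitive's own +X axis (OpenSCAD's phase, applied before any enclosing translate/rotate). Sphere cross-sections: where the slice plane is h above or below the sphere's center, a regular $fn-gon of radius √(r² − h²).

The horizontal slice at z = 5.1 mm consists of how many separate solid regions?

1

At z = 5.1 mm: the r=9.5 cylinder contributes a regular 24-gon of circumradius 9.5; the cube at (11.5, 16) does not reach this height (z outside [7.5, 30.5]); the cube at (4.5, 10) is present — its section is the full 26.5×13 rectangle; the sphere at (7.5, 4) is absent (|z−center|=7.900 > r=7.5); Taking the intersection: at least one operand is absent at this height, so nothing remains; the r=3 cylinder at (-3.5, 1) gives a regular 24-gon of circumradius 3 (constant along its height); Merging all regions: only the r=3 cylinder at (-3.5, 1) is present, so the union is just that shape — 1 connected region. The result has 1 disconnected region.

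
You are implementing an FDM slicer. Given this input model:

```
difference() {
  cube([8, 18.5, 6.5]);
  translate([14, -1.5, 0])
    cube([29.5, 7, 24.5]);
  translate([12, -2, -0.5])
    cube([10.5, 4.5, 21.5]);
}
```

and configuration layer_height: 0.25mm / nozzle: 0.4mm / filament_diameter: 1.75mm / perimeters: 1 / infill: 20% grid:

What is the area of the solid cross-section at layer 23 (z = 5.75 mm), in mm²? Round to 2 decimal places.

At z = 5.75 mm: the cube (footprint 8×18.5) is included at this height (area 148.00 mm²); the cube at (14, -1.5) is present — its section is the full 29.5×7 rectangle (area 206.50 mm²); the cube at (12, -2) is present — its section is the full 10.5×4.5 rectangle (area 47.25 mm²); After the difference (first − rest): starting from the 8×18.5 cube (148.00 mm²), the 29.5×7 cube at (14, -1.5) misses the remaining region (no effect); the 10.5×4.5 cube at (12, -2) misses the remaining region (no effect) — area = 148.00 mm². Overall, the cross-section is a single solid region. Net area = 148.00 mm².

148.00 mm²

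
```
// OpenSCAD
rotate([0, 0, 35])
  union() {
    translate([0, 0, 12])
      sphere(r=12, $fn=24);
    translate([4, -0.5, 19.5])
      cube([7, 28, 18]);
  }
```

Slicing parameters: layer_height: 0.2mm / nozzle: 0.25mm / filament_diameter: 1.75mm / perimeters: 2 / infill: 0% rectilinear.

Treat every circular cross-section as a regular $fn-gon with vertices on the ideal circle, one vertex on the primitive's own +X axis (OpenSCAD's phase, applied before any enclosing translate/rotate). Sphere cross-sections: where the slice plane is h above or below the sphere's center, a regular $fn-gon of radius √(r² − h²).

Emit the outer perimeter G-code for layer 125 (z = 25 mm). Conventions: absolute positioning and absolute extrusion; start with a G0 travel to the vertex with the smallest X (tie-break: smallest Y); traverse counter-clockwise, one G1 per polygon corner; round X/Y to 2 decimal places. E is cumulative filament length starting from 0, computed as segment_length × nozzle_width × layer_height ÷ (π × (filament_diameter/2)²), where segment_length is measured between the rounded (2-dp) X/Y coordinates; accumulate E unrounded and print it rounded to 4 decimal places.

At z = 25 mm: the sphere does not reach this height (|z−center|=13.000 > r=12); the cube at (4, -0.5) is present — its section is the full 7×28 rectangle; Combining (union): only the 7×28 cube at (4, -0.5) is present, so the union is just that shape — 1 connected region; (whole slice rotated 35° about Z — lengths, areas and connectivity unchanged). The outline is a single polygon with 4 vertices. Extrusion per mm of travel: 0.25 × 0.2 / (π × 0.875²) = 0.020788. Accumulating E over each segment gives final E = 1.4556.

G0 X-12.50 Y24.82 Z25.00
G1 X3.56 Y1.88 E0.5821
G1 X9.30 Y5.90 E0.7278
G1 X-6.76 Y28.84 E1.3099
G1 X-12.50 Y24.82 E1.4556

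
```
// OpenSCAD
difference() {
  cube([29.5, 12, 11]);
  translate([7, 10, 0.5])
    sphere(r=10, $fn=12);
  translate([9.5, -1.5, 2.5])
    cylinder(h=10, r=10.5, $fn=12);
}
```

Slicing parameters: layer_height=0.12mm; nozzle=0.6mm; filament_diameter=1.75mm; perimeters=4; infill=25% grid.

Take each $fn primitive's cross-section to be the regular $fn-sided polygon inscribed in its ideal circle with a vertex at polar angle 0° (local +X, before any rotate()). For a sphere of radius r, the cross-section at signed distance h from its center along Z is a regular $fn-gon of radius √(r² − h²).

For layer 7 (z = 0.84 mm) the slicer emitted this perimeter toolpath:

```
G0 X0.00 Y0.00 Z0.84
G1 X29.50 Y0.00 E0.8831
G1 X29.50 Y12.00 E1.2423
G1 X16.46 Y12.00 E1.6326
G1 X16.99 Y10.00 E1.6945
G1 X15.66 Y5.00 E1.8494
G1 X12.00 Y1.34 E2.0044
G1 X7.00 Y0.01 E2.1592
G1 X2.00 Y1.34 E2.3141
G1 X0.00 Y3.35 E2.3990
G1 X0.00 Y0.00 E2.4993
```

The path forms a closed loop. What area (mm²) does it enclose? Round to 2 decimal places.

183.67 mm²

Apply the shoelace formula to the sequence of (X, Y) vertices; enclosed area = 183.67 mm².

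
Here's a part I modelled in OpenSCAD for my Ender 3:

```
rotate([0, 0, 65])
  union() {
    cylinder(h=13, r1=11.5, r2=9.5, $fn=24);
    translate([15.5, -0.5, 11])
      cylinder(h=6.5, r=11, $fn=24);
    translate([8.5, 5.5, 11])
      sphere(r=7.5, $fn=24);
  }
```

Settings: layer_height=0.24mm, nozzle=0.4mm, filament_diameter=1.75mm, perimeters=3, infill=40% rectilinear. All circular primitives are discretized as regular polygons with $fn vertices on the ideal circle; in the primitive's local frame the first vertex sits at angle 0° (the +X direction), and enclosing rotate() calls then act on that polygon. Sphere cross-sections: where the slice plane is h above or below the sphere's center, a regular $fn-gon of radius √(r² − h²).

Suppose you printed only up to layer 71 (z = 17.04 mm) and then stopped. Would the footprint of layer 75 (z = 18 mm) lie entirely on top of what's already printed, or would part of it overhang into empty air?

Compare the two slices. At z = 17.04: the cone is not intersected at this z (z outside [0, 13]); the cylinder at (15.5, -0.5): section is a regular 24-gon, circumradius r=11 (area = (24/2)·11.000²·sin(360°/24) = 375.81 mm²); the r=7.5 sphere at (8.5, 5.5) slices to a regular 24-gon of circumradius 4.446 (√(r²−h²) with h=6.04 from center) (area = (24/2)·4.446²·sin(360°/24) = 61.40 mm²); Combining (union): the regions partially overlap — summed areas 437.20 mm² minus the doubly-counted overlap 43.15 mm² gives 394.06 mm² — area = 394.06 mm²; (rotated 65° about Z; rotation is an isometry so areas/perimeters/island counts are preserved). At z = 18: the cone is not intersected at this z (z outside [0, 13]); the cylinder at (15.5, -0.5) is absent (z outside [11, 17.5]); the sphere at (8.5, 5.5): section is a regular 24-gon, circumradius = √(r²−h²) = √(7.5²−7²) = 2.693 (area = (24/2)·2.693²·sin(360°/24) = 22.52 mm²); Merging all regions: only the r=7.5 sphere at (8.5, 5.5) is present, so the union is just that shape — area = 22.52 mm²; (whole slice rotated 65° about Z — lengths, areas and connectivity unchanged). Checking containment: the cross-section at z = 18 is a subset of the cross-section at z = 17.04.

entirely on top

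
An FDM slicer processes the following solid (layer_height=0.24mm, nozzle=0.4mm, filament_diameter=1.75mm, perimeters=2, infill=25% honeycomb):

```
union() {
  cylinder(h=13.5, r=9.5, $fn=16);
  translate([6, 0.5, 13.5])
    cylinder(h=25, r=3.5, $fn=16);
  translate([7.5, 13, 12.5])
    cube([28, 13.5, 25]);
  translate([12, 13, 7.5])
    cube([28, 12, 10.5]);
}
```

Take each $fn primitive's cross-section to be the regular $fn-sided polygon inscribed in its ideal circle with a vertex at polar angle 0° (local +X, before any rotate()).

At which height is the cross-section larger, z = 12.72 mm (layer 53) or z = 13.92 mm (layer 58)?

layer 53 (z = 12.72 mm)

Layer 53 (z = 12.72): the cylinder: section is a regular 16-gon, circumradius r=9.5 (area = (16/2)·9.500²·sin(360°/16) = 276.30 mm²); the cylinder at (6, 0.5) is absent (z outside [13.5, 38.5]); the 28×13.5 cube at (7.5, 13) contributes its full rectangle (area 378.00 mm²); the 28×12 cube at (12, 13) contributes its full rectangle (area 336.00 mm²); Taking the union: the regions partially overlap — summed areas 990.30 mm² minus the doubly-counted overlap 282.00 mm² gives 708.30 mm² — area = 708.30 mm². So its area = 708.30 mm². Layer 58 (z = 13.92): the cylinder is absent (z outside [0, 13.5]); the r=3.5 cylinder at (6, 0.5) gives a regular 16-gon of circumradius 3.5 (constant along its height) (area = (16/2)·3.500²·sin(360°/16) = 37.50 mm²); the cube at (7.5, 13) is present — its section is the full 28×13.5 rectangle (area 378.00 mm²); the cube at (12, 13) is present — its section is the full 28×12 rectangle (area 336.00 mm²); Merging all regions: the regions partially overlap — summed areas 751.50 mm² minus the doubly-counted overlap 282.00 mm² gives 469.50 mm² — area = 469.50 mm². So its area = 469.50 mm². Layer 53 is larger (708.30 vs 469.50 mm²).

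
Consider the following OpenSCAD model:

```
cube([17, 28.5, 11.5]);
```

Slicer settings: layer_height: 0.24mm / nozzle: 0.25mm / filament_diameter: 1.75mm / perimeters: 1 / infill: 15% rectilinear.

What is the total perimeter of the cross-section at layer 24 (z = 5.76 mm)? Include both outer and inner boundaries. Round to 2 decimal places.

91.00 mm

At z = 5.76 mm: the cube (footprint 17×28.5) is included at this height (perimeter 91.00 mm). Overall, the cross-section is a single solid region. Total boundary length (outer) = 91.00 mm.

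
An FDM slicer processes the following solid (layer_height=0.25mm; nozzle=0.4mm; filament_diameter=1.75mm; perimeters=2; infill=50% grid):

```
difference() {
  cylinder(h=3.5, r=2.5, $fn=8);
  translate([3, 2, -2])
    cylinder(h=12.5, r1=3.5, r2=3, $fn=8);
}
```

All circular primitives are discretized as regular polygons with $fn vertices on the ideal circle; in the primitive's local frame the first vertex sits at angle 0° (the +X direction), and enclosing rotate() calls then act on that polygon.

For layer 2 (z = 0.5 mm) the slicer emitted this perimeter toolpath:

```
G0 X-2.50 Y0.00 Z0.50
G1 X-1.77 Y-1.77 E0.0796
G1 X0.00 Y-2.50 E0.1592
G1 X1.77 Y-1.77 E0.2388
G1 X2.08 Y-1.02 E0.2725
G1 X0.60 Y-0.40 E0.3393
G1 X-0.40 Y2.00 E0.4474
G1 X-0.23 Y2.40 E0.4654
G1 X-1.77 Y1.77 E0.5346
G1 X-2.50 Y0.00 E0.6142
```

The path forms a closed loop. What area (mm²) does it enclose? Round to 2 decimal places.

11.87 mm²

Apply the shoelace formula to the sequence of (X, Y) vertices; enclosed area = 11.87 mm².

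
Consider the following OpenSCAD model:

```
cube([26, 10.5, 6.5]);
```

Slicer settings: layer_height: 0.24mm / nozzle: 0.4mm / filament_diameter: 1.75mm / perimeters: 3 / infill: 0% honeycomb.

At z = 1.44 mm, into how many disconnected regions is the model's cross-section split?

1

At z = 1.44 mm: the cube (footprint 26×10.5) is included at this height. The result has 1 disconnected region.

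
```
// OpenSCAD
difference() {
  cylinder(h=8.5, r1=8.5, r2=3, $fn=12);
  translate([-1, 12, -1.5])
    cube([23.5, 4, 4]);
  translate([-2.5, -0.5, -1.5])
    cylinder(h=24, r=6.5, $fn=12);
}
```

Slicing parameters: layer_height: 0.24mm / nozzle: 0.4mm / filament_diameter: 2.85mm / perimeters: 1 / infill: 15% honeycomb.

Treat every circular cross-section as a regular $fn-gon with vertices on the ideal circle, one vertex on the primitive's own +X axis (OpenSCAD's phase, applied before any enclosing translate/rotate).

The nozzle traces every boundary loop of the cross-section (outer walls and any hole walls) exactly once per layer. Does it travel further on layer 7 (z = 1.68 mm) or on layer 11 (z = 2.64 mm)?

layer 7 (z = 1.68 mm)

Layer 7 (z = 1.68): the cone (r1=8.5→r2=3) has section circumradius 7.413 here — a regular 12-gon (perimeter = 2·12·7.413·sin(180°/12) = 46.05 mm); the cube at (-1, 12) (footprint 23.5×4) is included at this height (perimeter 55.00 mm); the r=6.5 cylinder at (-2.5, -0.5) gives a regular 12-gon of circumradius 6.5 (constant along its height) (perimeter = 2·12·6.500·sin(180°/12) = 40.38 mm); After the difference (first − rest): starting from the cone, the 23.5×4 cube at (-1, 12) misses the remaining region (no effect); the r=6.5 cylinder at (-2.5, -0.5) partially overlaps it — only the 109.08 mm² overlap (of its 126.75 mm²) is removed, clipping the outline — boundary = 52.38 mm. So its perimeter = 52.38 mm. Layer 11 (z = 2.64): the cone contributes a regular 12-gon of circumradius 6.792 (interpolated between r1=8.5 and r2=3 at t=0.311) (perimeter = 2·12·6.792·sin(180°/12) = 42.19 mm); the cube at (-1, 12) does not reach this height (z outside [-1.5, 2.5]); the r=6.5 cylinder at (-2.5, -0.5) gives a regular 12-gon of circumradius 6.5 (constant along its height) (perimeter = 2·12·6.500·sin(180°/12) = 40.38 mm); After the difference (first − rest): starting from the cone, the r=6.5 cylinder at (-2.5, -0.5) partially overlaps it — only the 99.44 mm² overlap (of its 126.75 mm²) is removed, clipping the outline — boundary = 45.33 mm. So its perimeter = 45.33 mm. Layer 7 is larger (52.38 vs 45.33 mm).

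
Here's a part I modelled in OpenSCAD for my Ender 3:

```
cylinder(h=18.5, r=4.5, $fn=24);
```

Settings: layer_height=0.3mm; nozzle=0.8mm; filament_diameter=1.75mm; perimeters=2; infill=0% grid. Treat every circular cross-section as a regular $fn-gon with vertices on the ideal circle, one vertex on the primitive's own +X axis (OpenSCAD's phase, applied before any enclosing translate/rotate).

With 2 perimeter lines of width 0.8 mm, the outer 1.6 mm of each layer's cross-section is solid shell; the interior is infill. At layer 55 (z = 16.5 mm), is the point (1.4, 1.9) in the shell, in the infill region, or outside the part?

At z = 16.5 mm: the r=4.5 cylinder contributes a regular 24-gon of circumradius 4.5. Overall, the cross-section is a single solid region. The nearest boundary edge runs (3.18, 3.18)→(2.25, 3.90); distance from the point to it = 2.10 mm. The point is inside the cross-section and 2.10 mm from the nearest boundary — more than the 1.6 mm shell width (2 × 0.8), so it's in the infill interior.

infill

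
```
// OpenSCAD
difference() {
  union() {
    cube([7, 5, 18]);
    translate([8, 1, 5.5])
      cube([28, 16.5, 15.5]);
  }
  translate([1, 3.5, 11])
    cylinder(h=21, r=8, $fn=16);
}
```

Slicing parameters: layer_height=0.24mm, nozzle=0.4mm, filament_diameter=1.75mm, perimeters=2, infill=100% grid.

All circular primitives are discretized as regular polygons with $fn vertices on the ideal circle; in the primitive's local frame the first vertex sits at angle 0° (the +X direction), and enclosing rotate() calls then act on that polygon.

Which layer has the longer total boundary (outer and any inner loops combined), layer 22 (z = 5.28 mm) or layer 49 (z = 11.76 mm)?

Layer 22 (z = 5.28): the cube (footprint 7×5) is included at this height (perimeter 24.00 mm); the cube at (8, 1) does not reach this height (z outside [5.5, 21]); Combining (union): only the 7×5 cube is present, so the union is just that shape — boundary = 24.00 mm; the cylinder at (1, 3.5) is absent (z outside [11, 32]); Subtracting the remaining from the first: none of the subtracted shapes is present at this height, so that combined region is unchanged — boundary = 24.00 mm. So its perimeter = 24.00 mm. Layer 49 (z = 11.76): the 7×5 cube contributes its full rectangle (perimeter 24.00 mm); the cube at (8, 1) is present — its section is the full 28×16.5 rectangle (perimeter 89.00 mm); Combining (union): the 2 present regions are separate (no shared area or edge), so areas and boundary lengths simply add and each stays a separate island — boundary = 113.00 mm; the cylinder at (1, 3.5): section is a regular 16-gon, circumradius r=8 (perimeter = 2·16·8.000·sin(180°/16) = 49.94 mm); After the difference (first − rest): starting from the result so far, the r=8 cylinder at (1, 3.5) partially overlaps it — only the 39.12 mm² overlap (of its 195.93 mm²) is removed, clipping the outline — boundary = 88.72 mm. So its perimeter = 88.72 mm. Layer 49 is larger (88.72 vs 24.00 mm).

layer 49 (z = 11.76 mm)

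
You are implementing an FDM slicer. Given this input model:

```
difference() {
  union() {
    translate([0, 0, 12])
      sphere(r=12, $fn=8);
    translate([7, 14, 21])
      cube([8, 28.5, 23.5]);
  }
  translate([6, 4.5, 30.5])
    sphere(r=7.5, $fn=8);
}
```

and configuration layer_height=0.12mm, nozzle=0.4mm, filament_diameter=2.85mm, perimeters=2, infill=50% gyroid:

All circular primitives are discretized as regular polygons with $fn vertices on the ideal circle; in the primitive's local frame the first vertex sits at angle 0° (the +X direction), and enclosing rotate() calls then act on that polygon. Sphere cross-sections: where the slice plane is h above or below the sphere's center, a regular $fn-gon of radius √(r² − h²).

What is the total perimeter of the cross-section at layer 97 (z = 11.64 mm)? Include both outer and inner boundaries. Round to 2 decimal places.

73.44 mm

At z = 11.64 mm: the sphere: section is a regular 8-gon, circumradius = √(r²−h²) = √(12²−0.36²) = 11.995 (perimeter = 2·8·11.995·sin(180°/8) = 73.44 mm); the cube at (7, 14) is not intersected at this z (z outside [21, 44.5]); Taking the union: only the r=12 sphere is present, so the union is just that shape — boundary = 73.44 mm; the sphere at (6, 4.5) does not reach this height (|z−center|=18.860 > r=7.5); After the difference (first − rest): none of the subtracted shapes is present at this height, so that combined region is unchanged — boundary = 73.44 mm. Overall, the cross-section is a single solid region. Total boundary length (outer) = 73.44 mm.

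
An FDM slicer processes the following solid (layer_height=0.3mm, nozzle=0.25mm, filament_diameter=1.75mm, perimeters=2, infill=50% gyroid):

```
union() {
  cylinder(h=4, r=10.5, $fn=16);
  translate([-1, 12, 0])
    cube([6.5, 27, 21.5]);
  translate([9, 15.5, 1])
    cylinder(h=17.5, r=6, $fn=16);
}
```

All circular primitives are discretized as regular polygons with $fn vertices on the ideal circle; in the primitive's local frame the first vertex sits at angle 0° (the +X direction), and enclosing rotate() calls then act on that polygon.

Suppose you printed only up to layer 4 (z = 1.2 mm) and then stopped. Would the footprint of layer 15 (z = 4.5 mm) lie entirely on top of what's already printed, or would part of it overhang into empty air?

entirely on top

Compare the two slices. At z = 1.2: the r=10.5 cylinder gives a regular 16-gon of circumradius 10.5 (constant along its height) (area = (16/2)·10.500²·sin(360°/16) = 337.53 mm²); the 6.5×27 cube at (-1, 12) contributes its full rectangle (area 175.50 mm²); the r=6 cylinder at (9, 15.5) gives a regular 16-gon of circumradius 6 (constant along its height) (area = (16/2)·6.000²·sin(360°/16) = 110.21 mm²); Taking the union: the regions partially overlap — summed areas 623.24 mm² minus the doubly-counted overlap 15.30 mm² gives 607.94 mm² — area = 607.94 mm². At z = 4.5: the cylinder is not intersected at this z (z outside [0, 4]); the cube at (-1, 12) is present — its section is the full 6.5×27 rectangle (area 175.50 mm²); the r=6 cylinder at (9, 15.5) contributes a regular 16-gon of circumradius 6 (area = (16/2)·6.000²·sin(360°/16) = 110.21 mm²); Combining (union): the regions partially overlap — summed areas 285.71 mm² minus the doubly-counted overlap 15.30 mm² gives 270.41 mm² — area = 270.41 mm². Checking containment: the cross-section at z = 4.5 is a subset of the cross-section at z = 1.2.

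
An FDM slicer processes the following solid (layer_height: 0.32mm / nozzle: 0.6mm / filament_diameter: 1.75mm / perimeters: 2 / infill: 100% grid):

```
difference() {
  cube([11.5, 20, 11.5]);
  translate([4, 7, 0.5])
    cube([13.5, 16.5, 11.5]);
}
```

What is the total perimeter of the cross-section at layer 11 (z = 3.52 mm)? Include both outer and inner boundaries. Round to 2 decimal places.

63.00 mm

At z = 3.52 mm: the 11.5×20 cube contributes its full rectangle (perimeter 63.00 mm); the cube at (4, 7) is present — its section is the full 13.5×16.5 rectangle (perimeter 60.00 mm); Taking the first minus the rest: starting from the 11.5×20 cube, the 13.5×16.5 cube at (4, 7) partially overlaps it — only the 97.50 mm² overlap (of its 222.75 mm²) is removed, clipping the outline — boundary = 63.00 mm. Overall, the cross-section is a single solid region. Total boundary length (outer) = 63.00 mm.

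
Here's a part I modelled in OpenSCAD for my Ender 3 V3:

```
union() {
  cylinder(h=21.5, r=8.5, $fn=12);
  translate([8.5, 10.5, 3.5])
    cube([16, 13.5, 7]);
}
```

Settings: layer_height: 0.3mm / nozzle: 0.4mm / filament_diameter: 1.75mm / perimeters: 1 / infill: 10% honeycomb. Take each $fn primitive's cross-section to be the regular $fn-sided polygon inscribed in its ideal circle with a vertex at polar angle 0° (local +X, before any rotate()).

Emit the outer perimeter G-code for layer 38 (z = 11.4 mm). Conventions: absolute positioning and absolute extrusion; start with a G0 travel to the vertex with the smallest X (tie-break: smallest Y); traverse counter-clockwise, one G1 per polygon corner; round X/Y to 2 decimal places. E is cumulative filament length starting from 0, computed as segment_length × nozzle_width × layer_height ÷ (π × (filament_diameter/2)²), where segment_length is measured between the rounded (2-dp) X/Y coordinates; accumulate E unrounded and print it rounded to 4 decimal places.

G0 X-8.50 Y0.00 Z11.40
G1 X-7.36 Y-4.25 E0.2195
G1 X-4.25 Y-7.36 E0.4390
G1 X0.00 Y-8.50 E0.6585
G1 X4.25 Y-7.36 E0.8780
G1 X7.36 Y-4.25 E1.0974
G1 X8.50 Y0.00 E1.3170
G1 X7.36 Y4.25 E1.5365
G1 X4.25 Y7.36 E1.7559
G1 X0.00 Y8.50 E1.9755
G1 X-4.25 Y7.36 E2.1950
G1 X-7.36 Y4.25 E2.4144
G1 X-8.50 Y0.00 E2.6339

At z = 11.4 mm: the cylinder: section is a regular 12-gon, circumradius r=8.5; the cube at (8.5, 10.5) is not intersected at this z (z outside [3.5, 10.5]); Taking the union: only the r=8.5 cylinder is present, so the union is just that shape — 1 connected region. The outline is a single polygon with 12 vertices. Extrusion per mm of travel: 0.4 × 0.3 / (π × 0.875²) = 0.049890. Accumulating E over each segment gives final E = 2.6339.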